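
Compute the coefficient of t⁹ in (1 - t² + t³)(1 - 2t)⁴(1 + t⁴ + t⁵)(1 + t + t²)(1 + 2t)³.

(1 - t² + t³) has coefficients 1,0,-1,1 for degrees 0…3.
(1 - 2t)⁴ has coefficients 1,-8,24,-32,16,0,0,0,0,0 for degrees 0…9.
Multiplying by (1 + t⁴ + t⁵) gives running coefficients 1,-8,24,-32,17,-7,16,-8,-16,16 for degrees 0…9.
Multiplying by (1 + t + t²) gives running coefficients 1,-7,17,-16,9,-22,26,1,-8,-8 for degrees 0…9.
Finally multiplying by (1 + 2t)³, the product of all factors after the first has coefficients 1,-1,-13,10,61,-24,-126,-35,134,164 for degrees 0…9.
[t⁹] = 1·164 − 1·(-35) + 1·(-126) = 73.

73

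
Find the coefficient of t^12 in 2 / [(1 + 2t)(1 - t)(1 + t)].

10922

Partial fractions give a closed form: a_n = (8/3)·(-2)^n + (1/3)·1^n + (-1)·(-1)^n.
At n = 12: a_12 = 10922.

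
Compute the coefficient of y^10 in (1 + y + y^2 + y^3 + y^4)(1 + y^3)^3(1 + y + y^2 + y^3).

(1 + y + y^2 + y^3 + y^4) has coefficients 1,1,1,1,1 for degrees 0…4.
(1 + y^3)^3 has coefficients 1,0,0,3,0,0,3,0,0,1,0 for degrees 0…10.
Finally multiplying by (1 + y + y^2 + y^3), the product of all factors after the first has coefficients 1,1,1,4,3,3,6,3,3,4,1 for degrees 0…10.
[y^10] = 1·1 + 1·4 + 1·3 + 1·3 + 1·6 = 17.

17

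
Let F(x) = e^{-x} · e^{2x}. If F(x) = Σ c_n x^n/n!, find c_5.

1

The EGF product rule gives c_5 = Σ_{k_1+k_2=5} C(5; k_1,k_2) · ∏ g_i(k_i), where e^{-x} gives (-1)^k; e^{2x} gives (2)^k.
g_1(k) for k = 0…5: 1, -1, 1, -1, 1, -1.
g_2(k) for k = 0…5: 1, 2, 4, 8, 16, 32.
c_5 = Σ_k C(5,k)·g_1(k)·g_2(5−k) = 1·1·32 + 5·(-1)·16 + 10·1·8 + 10·(-1)·4 + 5·1·2 + 1·(-1)·1 = 32 − 80 + 80 − 40 + 10 − 1 = 1.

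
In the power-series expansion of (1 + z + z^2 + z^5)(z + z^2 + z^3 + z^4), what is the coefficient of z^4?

3

(1 + z + z^2 + z^5) has coefficients 1,1,1,0,0 for degrees 0…4.
(z + z^2 + z^3 + z^4) has coefficients 0,1,1,1,1 for degrees 0…4.
[z^4] = 1·1 + 1·1 + 1·1 = 3.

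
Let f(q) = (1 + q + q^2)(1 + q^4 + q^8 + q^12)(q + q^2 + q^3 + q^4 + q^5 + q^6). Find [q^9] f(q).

4

(1 + q + q^2) has coefficients 1,1,1 for degrees 0…2.
(1 + q^4 + q^8 + q^12) has coefficients 1,0,0,0,1,0,0,0,1,0 for degrees 0…9.
Finally multiplying by (q + q^2 + q^3 + q^4 + q^5 + q^6), the product of all factors after the first has coefficients 0,1,1,1,1,2,2,1,1,2 for degrees 0…9.
[q^9] = 1·2 + 1·1 + 1·1 = 4.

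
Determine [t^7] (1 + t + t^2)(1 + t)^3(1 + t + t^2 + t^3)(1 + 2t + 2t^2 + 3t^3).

(1 + t + t^2) has coefficients 1,1,1 for degrees 0…2.
(1 + t)^3 has coefficients 1,3,3,1,0,0,0,0 for degrees 0…7.
Multiplying by (1 + t + t^2 + t^3) gives running coefficients 1,4,7,8,7,4,1,0 for degrees 0…7.
Finally multiplying by (1 + 2t + 2t^2 + 3t^3), the product of all factors after the first has coefficients 1,6,17,33,49,55,47,31 for degrees 0…7.
[t^7] = 1·31 + 1·47 + 1·55 = 133.

133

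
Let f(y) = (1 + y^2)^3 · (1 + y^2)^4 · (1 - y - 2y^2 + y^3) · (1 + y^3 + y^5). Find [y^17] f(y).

-47

(1 + y^2)^3 has coefficients 1,0,3,0,3,0,1 for degrees 0…6.
(1 + y^2)^4 has coefficients 1,0,4,0,6,0,4,0,1,0,0,0,0,0,0,0,0,0 for degrees 0…17.
Multiplying by (1 - y - 2y^2 + y^3) gives running coefficients 1,-1,2,-3,-2,-2,-8,2,-7,3,-2,1,0,0,0,0,0,0 for degrees 0…17.
Finally multiplying by (1 + y^3 + y^5), the product of all factors after the first has coefficients 1,-1,2,-2,-3,1,-12,2,-12,-7,-2,-14,5,-9,4,-2,1,0 for degrees 0…17.
[y^17] = 1·0 + 3·(-2) + 3·(-9) + 1·(-14) = -47.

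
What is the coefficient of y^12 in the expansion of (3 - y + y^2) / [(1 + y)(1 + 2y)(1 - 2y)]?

Partial fractions give a closed form: a_n = (-5/3)·(-1)^n + (15/4)·(-2)^n + (11/12)·2^n.
At n = 12: a_12 = 19113.

19113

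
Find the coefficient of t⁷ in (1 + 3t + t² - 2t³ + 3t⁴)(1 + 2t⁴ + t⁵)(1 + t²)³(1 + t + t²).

49

(1 + 3t + t² - 2t³ + 3t⁴) has coefficients 1,3,1,-2,3 for degrees 0…4.
(1 + 2t⁴ + t⁵) has coefficients 1,0,0,0,2,1,0,0 for degrees 0…7.
Multiplying by (1 + t²)³ gives running coefficients 1,0,3,0,5,1,7,3 for degrees 0…7.
Finally multiplying by (1 + t + t²), the product of all factors after the first has coefficients 1,1,4,3,8,6,13,11 for degrees 0…7.
[t⁷] = 1·11 + 3·13 + 1·6 − 2·8 + 3·3 = 49.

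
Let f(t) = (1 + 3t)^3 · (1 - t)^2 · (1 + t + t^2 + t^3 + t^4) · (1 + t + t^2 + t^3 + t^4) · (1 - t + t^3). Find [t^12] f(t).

(1 + 3t)^3 has coefficients 1,9,27,27 for degrees 0…3.
(1 - t)^2 has coefficients 1,-2,1,0,0,0,0,0,0,0,0,0,0 for degrees 0…12.
Multiplying by (1 + t + t^2 + t^3 + t^4) gives running coefficients 1,-1,0,0,0,-1,1,0,0,0,0,0,0 for degrees 0…12.
Multiplying by (1 + t + t^2 + t^3 + t^4) gives running coefficients 1,0,0,0,0,-2,0,0,0,0,1,0,0 for degrees 0…12.
Finally multiplying by (1 - t + t^3), the product of all factors after the first has coefficients 1,-1,0,1,0,-2,2,0,-2,0,1,-1,0 for degrees 0…12.
[t^12] = 1·0 + 9·(-1) + 27·1 + 27·0 = 18.

18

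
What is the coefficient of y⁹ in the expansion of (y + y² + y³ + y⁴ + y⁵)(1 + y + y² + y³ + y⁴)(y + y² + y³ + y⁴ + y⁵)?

18

(y + y² + y³ + y⁴ + y⁵) has coefficients 0,1,1,1,1,1 for degrees 0…5.
(1 + y + y² + y³ + y⁴) has coefficients 1,1,1,1,1,0,0,0,0,0 for degrees 0…9.
Finally multiplying by (y + y² + y³ + y⁴ + y⁵), the product of all factors after the first has coefficients 0,1,2,3,4,5,4,3,2,1 for degrees 0…9.
[y⁹] = 1·2 + 1·3 + 1·4 + 1·5 + 1·4 = 18.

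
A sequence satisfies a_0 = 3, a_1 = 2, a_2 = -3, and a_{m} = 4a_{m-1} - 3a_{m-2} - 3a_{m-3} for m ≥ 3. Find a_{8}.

The ordinary generating function has denominator 1 - 4z + 3z^2 + 3z^3.
Iterating the recurrence: a_0,…,a_{8} = 3, 2, -3, -27, -105, -330, -924, -2391, -5802.

-5802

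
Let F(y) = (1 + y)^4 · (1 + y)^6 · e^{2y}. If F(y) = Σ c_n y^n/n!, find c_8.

The EGF product rule gives c_8 = Σ_{k_1+k_2+k_3=8} C(8; k_1,k_2,k_3) · ∏ g_i(k_i), where (1+y)^4 gives the falling factorial (4)_k; (1+y)^6 gives the falling factorial (6)_k; e^{2y} gives (2)^k.
g_1(k) for k = 0…8: 1, 4, 12, 24, 24, 0, 0, 0, 0.
g_2(k) for k = 0…8: 1, 6, 30, 120, 360, 720, 720, 0, 0.
g_3(k) for k = 0…8: 1, 2, 4, 8, 16, 32, 64, 128, 256.
First combine the last two factors: h(k) = Σ_j C(k,j)·g_2(j)·g_3(k−j) for k = 0…8: 1, 8, 58, 380, 2248, 12032, 58576, 261536, 1081600.
c_8 = Σ_k C(8,k)·g_1(k)·h(8−k) = 1·1·1081600 + 8·4·261536 + 28·12·58576 + 56·24·12032 + 70·24·2248 = 1081600 + 8369152 + 19681536 + 16171008 + 3776640 = 49079936.

49079936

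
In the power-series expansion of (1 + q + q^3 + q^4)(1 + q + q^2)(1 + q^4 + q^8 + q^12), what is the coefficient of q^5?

(1 + q + q^3 + q^4) has coefficients 1,1,0,1,1 for degrees 0…4.
(1 + q + q^2) has coefficients 1,1,1,0,0,0 for degrees 0…5.
Finally multiplying by (1 + q^4 + q^8 + q^12), the product of all factors after the first has coefficients 1,1,1,0,1,1 for degrees 0…5.
[q^5] = 1·1 + 1·1 + 1·1 + 1·1 = 4.

4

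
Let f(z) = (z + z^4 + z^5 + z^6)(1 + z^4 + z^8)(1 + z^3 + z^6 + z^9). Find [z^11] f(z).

3

(z + z^4 + z^5 + z^6) has coefficients 0,1,0,0,1,1,1 for degrees 0…6.
(1 + z^4 + z^8) has coefficients 1,0,0,0,1,0,0,0,1,0,0,0 for degrees 0…11.
Finally multiplying by (1 + z^3 + z^6 + z^9), the product of all factors after the first has coefficients 1,0,0,1,1,0,1,1,1,1,1,1 for degrees 0…11.
[z^11] = 1·1 + 1·1 + 1·1 + 1·0 = 3.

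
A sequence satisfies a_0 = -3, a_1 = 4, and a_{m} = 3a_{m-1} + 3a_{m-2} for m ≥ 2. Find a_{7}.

3996

The ordinary generating function has denominator 1 - 3q - 3q^2.
Iterating the recurrence: a_0,…,a_{7} = -3, 4, 3, 21, 72, 279, 1053, 3996.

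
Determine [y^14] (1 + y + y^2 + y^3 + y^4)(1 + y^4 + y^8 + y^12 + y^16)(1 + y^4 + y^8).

(1 + y + y^2 + y^3 + y^4) has coefficients 1,1,1,1,1 for degrees 0…4.
(1 + y^4 + y^8 + y^12 + y^16) has coefficients 1,0,0,0,1,0,0,0,1,0,0,0,1,0,0 for degrees 0…14.
Finally multiplying by (1 + y^4 + y^8), the product of all factors after the first has coefficients 1,0,0,0,2,0,0,0,3,0,0,0,3,0,0 for degrees 0…14.
[y^14] = 1·0 + 1·0 + 1·3 + 1·0 + 1·0 = 3.

3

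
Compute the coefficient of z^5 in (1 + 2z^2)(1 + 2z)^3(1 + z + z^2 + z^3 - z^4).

(1 + 2z^2) has coefficients 1,0,2 for degrees 0…2.
(1 + 2z)^3 has coefficients 1,6,12,8,0,0 for degrees 0…5.
Finally multiplying by (1 + z + z^2 + z^3 - z^4), the product of all factors after the first has coefficients 1,7,19,27,25,14 for degrees 0…5.
[z^5] = 1·14 + 2·27 = 68.

68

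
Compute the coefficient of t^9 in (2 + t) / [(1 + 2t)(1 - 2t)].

The denominator gives the recurrence a_n = 4a_(n−2) for n ≥ 3; the numerator fixes a_0 = 2, a_1 = 1, a_2 = 8.
Iterating: 2, 1, 8, 4, 32, 16, 128, 64, 512, 256, so a_9 = 256.

256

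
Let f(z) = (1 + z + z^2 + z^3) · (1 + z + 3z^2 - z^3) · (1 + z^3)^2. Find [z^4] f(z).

(1 + z + z^2 + z^3) has coefficients 1,1,1,1 for degrees 0…3.
(1 + z + 3z^2 - z^3) has coefficients 1,1,3,-1,0 for degrees 0…4.
Finally multiplying by (1 + z^3)^2, the product of all factors after the first has coefficients 1,1,3,1,2 for degrees 0…4.
[z^4] = 1·2 + 1·1 + 1·3 + 1·1 = 7.

7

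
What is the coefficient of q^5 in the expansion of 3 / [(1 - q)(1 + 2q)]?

-63

The denominator gives the recurrence a_n = −a_(n−1) + 2a_(n−2) for n ≥ 2; the numerator fixes a_0 = 3, a_1 = -3.
Iterating: 3, -3, 9, -15, 33, -63, so a_5 = -63.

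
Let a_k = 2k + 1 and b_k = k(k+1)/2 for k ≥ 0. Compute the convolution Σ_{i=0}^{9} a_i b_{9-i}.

825

The convolution is the t^9 coefficient of A(t)B(t).
Σ = 1·45 + 3·36 + 5·28 + 7·21 + 9·15 + 11·10 + 13·6 + 15·3 + 17·1 + 19·0 = 825.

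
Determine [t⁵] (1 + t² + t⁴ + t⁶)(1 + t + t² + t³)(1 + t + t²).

6

(1 + t² + t⁴ + t⁶) has coefficients 1,0,1,0,1,0 for degrees 0…5.
(1 + t + t² + t³) has coefficients 1,1,1,1,0,0 for degrees 0…5.
Finally multiplying by (1 + t + t²), the product of all factors after the first has coefficients 1,2,3,3,2,1 for degrees 0…5.
[t⁵] = 1·1 + 1·3 + 1·2 = 6.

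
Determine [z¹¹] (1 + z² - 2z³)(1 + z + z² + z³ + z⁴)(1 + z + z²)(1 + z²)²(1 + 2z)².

-84

(1 + z² - 2z³) has coefficients 1,0,1,-2 for degrees 0…3.
(1 + z + z² + z³ + z⁴) has coefficients 1,1,1,1,1,0,0,0,0,0,0,0 for degrees 0…11.
Multiplying by (1 + z + z²) gives running coefficients 1,2,3,3,3,2,1,0,0,0,0,0 for degrees 0…11.
Multiplying by (1 + z²)² gives running coefficients 1,2,5,7,10,10,10,7,5,2,1,0 for degrees 0…11.
Finally multiplying by (1 + 2z)², the product of all factors after the first has coefficients 1,6,17,35,58,78,90,87,73,50,29,12 for degrees 0…11.
[z¹¹] = 1·12 + 1·50 − 2·73 = -84.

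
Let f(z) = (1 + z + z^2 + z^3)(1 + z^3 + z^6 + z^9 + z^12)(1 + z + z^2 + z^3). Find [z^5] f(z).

(1 + z + z^2 + z^3) has coefficients 1,1,1,1 for degrees 0…3.
(1 + z^3 + z^6 + z^9 + z^12) has coefficients 1,0,0,1,0,0 for degrees 0…5.
Finally multiplying by (1 + z + z^2 + z^3), the product of all factors after the first has coefficients 1,1,1,2,1,1 for degrees 0…5.
[z^5] = 1·1 + 1·1 + 1·2 + 1·1 = 5.

5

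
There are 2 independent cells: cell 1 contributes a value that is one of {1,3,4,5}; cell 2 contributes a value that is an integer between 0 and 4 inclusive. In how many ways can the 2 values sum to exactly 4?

The generating function for the choices is (t + t^3 + t^4 + t^5)·(1 + t + t^2 + t^3 + t^4); the count is [t^4].
(t + t^3 + t^4 + t^5) has coefficients 0,1,0,1,1 for degrees 0…4.
(1 + t + t^2 + t^3 + t^4) has coefficients 1,1,1,1,1 for degrees 0…4.
[t^4] = 1·1 + 1·1 + 1·1 = 3.

3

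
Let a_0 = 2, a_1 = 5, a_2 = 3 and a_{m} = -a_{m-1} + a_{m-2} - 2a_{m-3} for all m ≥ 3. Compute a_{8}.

The ordinary generating function has denominator 1 + z - z^2 + 2z^3.
Iterating the recurrence: a_0,…,a_{8} = 2, 5, 3, -2, -5, -3, 2, 5, 3.

3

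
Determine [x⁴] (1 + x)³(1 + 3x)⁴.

579

(1 + x)³ has coefficients 1,3,3,1 for degrees 0…3.
(1 + 3x)⁴ has coefficients 1,12,54,108,81 for degrees 0…4.
[x⁴] = 1·81 + 3·108 + 3·54 + 1·12 = 579.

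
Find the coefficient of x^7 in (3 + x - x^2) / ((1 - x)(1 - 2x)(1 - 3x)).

30049

Partial fractions give a closed form: a_n = (3/2)·1^n + (-13)·2^n + (29/2)·3^n.
At n = 7: a_7 = 30049.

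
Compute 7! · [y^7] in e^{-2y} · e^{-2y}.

The EGF product rule gives c_7 = Σ_{k_1+k_2=7} C(7; k_1,k_2) · ∏ g_i(k_i), where e^{-2y} gives (-2)^k; e^{-2y} gives (-2)^k.
g_1(k) for k = 0…7: 1, -2, 4, -8, 16, -32, 64, -128.
g_2(k) for k = 0…7: 1, -2, 4, -8, 16, -32, 64, -128.
c_7 = Σ_k C(7,k)·g_1(k)·g_2(7−k) = 1·1·(-128) + 7·(-2)·64 + 21·4·(-32) + 35·(-8)·16 + 35·16·(-8) + 21·(-32)·4 + 7·64·(-2) + 1·(-128)·1 = −128 − 896 − 2688 − 4480 − 4480 − 2688 − 896 − 128 = -16384.

-16384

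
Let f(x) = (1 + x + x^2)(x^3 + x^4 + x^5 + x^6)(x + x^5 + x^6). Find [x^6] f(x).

3

(1 + x + x^2) has coefficients 1,1,1 for degrees 0…2.
(x^3 + x^4 + x^5 + x^6) has coefficients 0,0,0,1,1,1,1 for degrees 0…6.
Finally multiplying by (x + x^5 + x^6), the product of all factors after the first has coefficients 0,0,0,0,1,1,1 for degrees 0…6.
[x^6] = 1·1 + 1·1 + 1·1 = 3.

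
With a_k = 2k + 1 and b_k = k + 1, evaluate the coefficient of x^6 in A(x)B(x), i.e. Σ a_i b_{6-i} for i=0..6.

140

This is [x^6] in the product of the two ordinary generating functions.
Σ = 1·7 + 3·6 + 5·5 + 7·4 + 9·3 + 11·2 + 13·1 = 140.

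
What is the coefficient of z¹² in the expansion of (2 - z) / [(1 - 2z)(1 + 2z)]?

The denominator gives the recurrence a_n = 4a_(n−2) for n ≥ 2; the numerator fixes a_0 = 2, a_1 = -1.
Iterating: 2, -1, 8, -4, 32, -16, 128, -64, 512, -256, 2048, -1024, 8192, so a_12 = 8192.

8192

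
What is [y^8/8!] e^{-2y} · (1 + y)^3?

-2816

The EGF product rule gives c_8 = Σ_{k_1+k_2=8} C(8; k_1,k_2) · ∏ g_i(k_i), where e^{-2y} gives (-2)^k; (1+y)^3 gives the falling factorial (3)_k.
g_1(k) for k = 0…8: 1, -2, 4, -8, 16, -32, 64, -128, 256.
g_2(k) for k = 0…8: 1, 3, 6, 6, 0, 0, 0, 0, 0.
c_8 = Σ_k C(8,k)·g_1(k)·g_2(8−k) = 56·(-32)·6 + 28·64·6 + 8·(-128)·3 + 1·256·1 = −10752 + 10752 − 3072 + 256 = -2816.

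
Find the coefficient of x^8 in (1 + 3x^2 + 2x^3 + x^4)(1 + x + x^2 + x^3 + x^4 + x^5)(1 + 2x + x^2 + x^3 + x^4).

35

(1 + 3x^2 + 2x^3 + x^4) has coefficients 1,0,3,2,1 for degrees 0…4.
(1 + x + x^2 + x^3 + x^4 + x^5) has coefficients 1,1,1,1,1,1,0,0,0 for degrees 0…8.
Finally multiplying by (1 + 2x + x^2 + x^3 + x^4), the product of all factors after the first has coefficients 1,3,4,5,6,6,5,3,2 for degrees 0…8.
[x^8] = 1·2 + 3·5 + 2·6 + 1·6 = 35.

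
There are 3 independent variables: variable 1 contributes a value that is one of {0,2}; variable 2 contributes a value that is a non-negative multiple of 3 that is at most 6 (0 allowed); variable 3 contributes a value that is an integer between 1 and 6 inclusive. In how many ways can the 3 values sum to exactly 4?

The generating function for the choices is (1 + z^2)·(1 + z^3 + z^6)·(z + z^2 + z^3 + z^4 + z^5 + z^6); the count is [z^4].
(1 + z^2) has coefficients 1,0,1 for degrees 0…2.
(1 + z^3 + z^6) has coefficients 1,0,0,1,0 for degrees 0…4.
Finally multiplying by (z + z^2 + z^3 + z^4 + z^5 + z^6), the product of all factors after the first has coefficients 0,1,1,1,2 for degrees 0…4.
[z^4] = 1·2 + 1·1 = 3.

3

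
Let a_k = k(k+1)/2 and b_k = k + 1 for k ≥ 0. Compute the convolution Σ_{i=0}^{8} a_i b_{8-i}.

Write out a_i and b_{8-i} for i = 0,…,8 and sum the products.
Σ = 0·9 + 1·8 + 3·7 + 6·6 + 10·5 + 15·4 + 21·3 + 28·2 + 36·1 = 330.

330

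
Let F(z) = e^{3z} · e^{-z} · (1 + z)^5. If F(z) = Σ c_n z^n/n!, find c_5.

The EGF product rule gives c_5 = Σ_{k_1+k_2+k_3=5} C(5; k_1,k_2,k_3) · ∏ g_i(k_i), where e^{3z} gives (3)^k; e^{-z} gives (-1)^k; (1+z)^5 gives the falling factorial (5)_k.
g_1(k) for k = 0…5: 1, 3, 9, 27, 81, 243.
g_2(k) for k = 0…5: 1, -1, 1, -1, 1, -1.
g_3(k) for k = 0…5: 1, 5, 20, 60, 120, 120.
First combine the last two factors: h(k) = Σ_j C(k,j)·g_2(j)·g_3(k−j) for k = 0…5: 1, 4, 11, 14, -19, -56.
c_5 = Σ_k C(5,k)·g_1(k)·h(5−k) = 1·1·(-56) + 5·3·(-19) + 10·9·14 + 10·27·11 + 5·81·4 + 1·243·1 = −56 − 285 + 1260 + 2970 + 1620 + 243 = 5752.

5752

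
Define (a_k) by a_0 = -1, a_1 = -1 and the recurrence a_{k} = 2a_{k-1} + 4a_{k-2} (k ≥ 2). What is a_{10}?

-62976

The ordinary generating function has denominator 1 - 2q - 4q^2.
Iterating the recurrence: a_0,…,a_{10} = -1, -1, -6, -16, -56, -176, -576, -1856, -6016, -19456, -62976.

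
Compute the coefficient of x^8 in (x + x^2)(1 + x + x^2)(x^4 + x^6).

(x + x^2) has coefficients 0,1,1 for degrees 0…2.
(1 + x + x^2) has coefficients 1,1,1,0,0,0,0,0,0 for degrees 0…8.
Finally multiplying by (x^4 + x^6), the product of all factors after the first has coefficients 0,0,0,0,1,1,2,1,1 for degrees 0…8.
[x^8] = 1·1 + 1·2 = 3.

3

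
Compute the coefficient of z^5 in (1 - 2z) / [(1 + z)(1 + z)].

-16

The denominator gives the recurrence a_n = −2a_(n−1) − a_(n−2) for n ≥ 2; the numerator fixes a_0 = 1, a_1 = -4.
Iterating: 1, -4, 7, -10, 13, -16, so a_5 = -16.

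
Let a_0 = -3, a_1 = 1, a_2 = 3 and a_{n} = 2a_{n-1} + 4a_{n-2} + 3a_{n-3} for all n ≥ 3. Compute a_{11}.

77935

The ordinary generating function has denominator 1 - 2y - 4y^2 - 3y^3.
Iterating the recurrence: a_0,…,a_{11} = -3, 1, 3, 1, 17, 47, 165, 569, 1939, 6649, 22761, 77935.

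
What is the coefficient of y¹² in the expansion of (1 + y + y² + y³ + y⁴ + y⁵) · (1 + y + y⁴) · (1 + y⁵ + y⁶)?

3

(1 + y + y² + y³ + y⁴ + y⁵) has coefficients 1,1,1,1,1,1 for degrees 0…5.
(1 + y + y⁴) has coefficients 1,1,0,0,1,0,0,0,0,0,0,0,0 for degrees 0…12.
Finally multiplying by (1 + y⁵ + y⁶), the product of all factors after the first has coefficients 1,1,0,0,1,1,2,1,0,1,1,0,0 for degrees 0…12.
[y¹²] = 1·0 + 1·0 + 1·1 + 1·1 + 1·0 + 1·1 = 3.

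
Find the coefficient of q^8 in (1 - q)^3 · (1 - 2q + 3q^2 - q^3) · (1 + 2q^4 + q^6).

(1 - q)^3 has coefficients 1,-3,3,-1 for degrees 0…3.
(1 - 2q + 3q^2 - q^3) has coefficients 1,-2,3,-1,0,0,0,0,0 for degrees 0…8.
Finally multiplying by (1 + 2q^4 + q^6), the product of all factors after the first has coefficients 1,-2,3,-1,2,-4,7,-4,3 for degrees 0…8.
[q^8] = 1·3 − 3·(-4) + 3·7 − 1·(-4) = 40.

40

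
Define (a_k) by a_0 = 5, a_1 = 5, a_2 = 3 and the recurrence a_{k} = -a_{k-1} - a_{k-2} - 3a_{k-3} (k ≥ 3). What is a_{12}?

157

The ordinary generating function has denominator 1 + x + x^2 + 3x^3.
Iterating the recurrence: a_0,…,a_{12} = 5, 5, 3, -23, 5, 9, 55, -79, -3, -83, 323, -231, 157.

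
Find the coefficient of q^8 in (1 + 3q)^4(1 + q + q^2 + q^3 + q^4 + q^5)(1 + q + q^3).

688

(1 + 3q)^4 has coefficients 1,12,54,108,81 for degrees 0…4.
(1 + q + q^2 + q^3 + q^4 + q^5) has coefficients 1,1,1,1,1,1,0,0,0 for degrees 0…8.
Finally multiplying by (1 + q + q^3), the product of all factors after the first has coefficients 1,2,2,3,3,3,2,1,1 for degrees 0…8.
[q^8] = 1·1 + 12·1 + 54·2 + 108·3 + 81·3 = 688.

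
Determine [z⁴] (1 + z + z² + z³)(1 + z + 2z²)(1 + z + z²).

11

(1 + z + z² + z³) has coefficients 1,1,1,1 for degrees 0…3.
(1 + z + 2z²) has coefficients 1,1,2,0,0 for degrees 0…4.
Finally multiplying by (1 + z + z²), the product of all factors after the first has coefficients 1,2,4,3,2 for degrees 0…4.
[z⁴] = 1·2 + 1·3 + 1·4 + 1·2 = 11.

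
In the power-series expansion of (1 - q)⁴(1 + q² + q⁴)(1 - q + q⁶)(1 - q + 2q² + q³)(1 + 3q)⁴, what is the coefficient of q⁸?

505

(1 - q)⁴ has coefficients 1,-4,6,-4,1 for degrees 0…4.
(1 + q² + q⁴) has coefficients 1,0,1,0,1,0,0,0,0 for degrees 0…8.
Multiplying by (1 - q + q⁶) gives running coefficients 1,-1,1,-1,1,-1,1,0,1 for degrees 0…8.
Multiplying by (1 - q + 2q² + q³) gives running coefficients 1,-2,4,-3,3,-3,3,-2,2 for degrees 0…8.
Finally multiplying by (1 + 3q)⁴, the product of all factors after the first has coefficients 1,10,34,45,48,141,129,-47,59 for degrees 0…8.
[q⁸] = 1·59 − 4·(-47) + 6·129 − 4·141 + 1·48 = 505.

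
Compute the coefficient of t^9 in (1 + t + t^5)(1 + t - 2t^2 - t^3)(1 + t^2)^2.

(1 + t + t^5) has coefficients 1,1,0,0,0,1 for degrees 0…5.
(1 + t - 2t^2 - t^3) has coefficients 1,1,-2,-1,0,0,0,0,0,0 for degrees 0…9.
Finally multiplying by (1 + t^2)^2, the product of all factors after the first has coefficients 1,1,0,1,-3,-1,-2,-1,0,0 for degrees 0…9.
[t^9] = 1·0 + 1·0 + 1·(-3) = -3.

-3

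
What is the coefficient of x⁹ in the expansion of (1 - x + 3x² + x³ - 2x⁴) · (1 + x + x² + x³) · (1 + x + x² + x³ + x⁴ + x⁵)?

0

(1 - x + 3x² + x³ - 2x⁴) has coefficients 1,-1,3,1,-2 for degrees 0…4.
(1 + x + x² + x³) has coefficients 1,1,1,1,0,0,0,0,0,0 for degrees 0…9.
Finally multiplying by (1 + x + x² + x³ + x⁴ + x⁵), the product of all factors after the first has coefficients 1,2,3,4,4,4,3,2,1,0 for degrees 0…9.
[x⁹] = 1·0 − 1·1 + 3·2 + 1·3 − 2·4 = 0.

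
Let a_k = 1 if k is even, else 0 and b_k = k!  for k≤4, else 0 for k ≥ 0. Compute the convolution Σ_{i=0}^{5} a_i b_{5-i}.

This is [x^5] in the product of the two ordinary generating functions.
Σ = 1·0 + 0·24 + 1·6 + 0·2 + 1·1 + 0·1 = 7.

7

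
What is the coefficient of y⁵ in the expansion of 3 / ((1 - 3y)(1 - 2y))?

1995

Partial fractions give a closed form: a_n = (9)·3^n + (-6)·2^n.
At n = 5: a_5 = 1995.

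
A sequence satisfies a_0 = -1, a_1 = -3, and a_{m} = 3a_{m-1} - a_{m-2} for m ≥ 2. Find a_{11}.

The ordinary generating function has denominator 1 - 3q + q^2.
Iterating the recurrence: a_0,…,a_{11} = -1, -3, -8, -21, -55, -144, -377, -987, -2584, -6765, -17711, -46368.

-46368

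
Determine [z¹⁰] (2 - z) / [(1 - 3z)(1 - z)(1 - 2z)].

The denominator gives the recurrence a_n = 6a_(n−1) − 11a_(n−2) + 6a_(n−3) for n ≥ 3; the numerator fixes a_0 = 2, a_1 = 11, a_2 = 44.
Iterating: 2, 11, 44, 155, 512, 1631, 5084, 15635, 47672, 144551, 436724, so a_10 = 436724.

436724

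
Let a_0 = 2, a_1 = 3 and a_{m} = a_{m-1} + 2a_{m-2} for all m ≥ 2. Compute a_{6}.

107

The ordinary generating function has denominator 1 - z - 2z^2.
Iterating the recurrence: a_0,…,a_{6} = 2, 3, 7, 13, 27, 53, 107.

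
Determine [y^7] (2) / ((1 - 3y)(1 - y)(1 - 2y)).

18660

Partial fractions give a closed form: a_n = (9)·3^n + (1)·1^n + (-8)·2^n.
At n = 7: a_7 = 18660.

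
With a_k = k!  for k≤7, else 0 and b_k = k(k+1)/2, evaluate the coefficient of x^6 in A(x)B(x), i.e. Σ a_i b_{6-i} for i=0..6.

This is [x^6] in the product of the two ordinary generating functions.
Σ = 1·21 + 1·15 + 2·10 + 6·6 + 24·3 + 120·1 + 720·0 = 284.

284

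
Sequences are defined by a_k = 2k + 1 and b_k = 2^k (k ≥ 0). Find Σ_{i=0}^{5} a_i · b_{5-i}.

177

The convolution is the t^5 coefficient of A(t)B(t).
Σ = 1·32 + 3·16 + 5·8 + 7·4 + 9·2 + 11·1 = 177.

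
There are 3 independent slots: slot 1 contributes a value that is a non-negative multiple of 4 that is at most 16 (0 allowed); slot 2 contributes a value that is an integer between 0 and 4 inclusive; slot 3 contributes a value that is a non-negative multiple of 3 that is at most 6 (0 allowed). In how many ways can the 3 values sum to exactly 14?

The generating function for the choices is (1 + q^4 + q^8 + q^12 + q^16)·(1 + q + q^2 + q^3 + q^4)·(1 + q^3 + q^6); the count is [q^14].
(1 + q^4 + q^8 + q^12 + q^16) has coefficients 1,0,0,0,1,0,0,0,1,0,0,0,1,0,0 for degrees 0…14.
(1 + q + q^2 + q^3 + q^4) has coefficients 1,1,1,1,1,0,0,0,0,0,0,0,0,0,0 for degrees 0…14.
Finally multiplying by (1 + q^3 + q^6), the product of all factors after the first has coefficients 1,1,1,2,2,1,2,2,1,1,1,0,0,0,0 for degrees 0…14.
[q^14] = 1·0 + 1·1 + 1·2 + 1·1 = 4.

4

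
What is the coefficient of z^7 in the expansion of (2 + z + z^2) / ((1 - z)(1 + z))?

The denominator gives the recurrence a_n = a_(n−2) for n ≥ 3; the numerator fixes a_0 = 2, a_1 = 1, a_2 = 3.
Iterating: 2, 1, 3, 1, 3, 1, 3, 1, so a_7 = 1.

1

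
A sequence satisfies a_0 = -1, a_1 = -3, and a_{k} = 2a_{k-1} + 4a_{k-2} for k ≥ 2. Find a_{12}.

-1249280

The ordinary generating function has denominator 1 - 2x - 4x^2.
Iterating the recurrence: a_0,…,a_{12} = -1, -3, -10, -32, -104, -336, -1088, -3520, -11392, -36864, -119296, -386048, -1249280.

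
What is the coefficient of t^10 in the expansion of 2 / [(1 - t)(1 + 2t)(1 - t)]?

The denominator gives the recurrence a_n = 3a_(n−2) − 2a_(n−3) for n ≥ 3; the numerator fixes a_0 = 2, a_1 = 0, a_2 = 6.
Iterating: 2, 0, 6, -4, 18, -24, 62, -108, 234, -448, 918, so a_10 = 918.

918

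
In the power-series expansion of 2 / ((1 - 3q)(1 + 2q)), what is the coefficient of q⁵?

Partial fractions give a closed form: a_n = (6/5)·3^n + (4/5)·(-2)^n.
At n = 5: a_5 = 266.

266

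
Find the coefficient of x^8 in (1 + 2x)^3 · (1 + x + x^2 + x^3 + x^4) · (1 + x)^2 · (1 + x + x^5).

(1 + 2x)^3 has coefficients 1,6,12,8 for degrees 0…3.
(1 + x + x^2 + x^3 + x^4) has coefficients 1,1,1,1,1,0,0,0,0 for degrees 0…8.
Multiplying by (1 + x)^2 gives running coefficients 1,3,4,4,4,3,1,0,0 for degrees 0…8.
Finally multiplying by (1 + x + x^5), the product of all factors after the first has coefficients 1,4,7,8,8,8,7,5,4 for degrees 0…8.
[x^8] = 1·4 + 6·5 + 12·7 + 8·8 = 182.

182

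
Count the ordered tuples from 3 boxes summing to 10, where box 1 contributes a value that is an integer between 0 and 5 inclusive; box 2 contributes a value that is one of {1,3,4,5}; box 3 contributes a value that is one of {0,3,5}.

The generating function for the choices is (1 + z + z^2 + z^3 + z^4 + z^5)·(z + z^3 + z^4 + z^5)·(1 + z^3 + z^5); the count is [z^10].
(1 + z + z^2 + z^3 + z^4 + z^5) has coefficients 1,1,1,1,1,1 for degrees 0…5.
(z + z^3 + z^4 + z^5) has coefficients 0,1,0,1,1,1,0,0,0,0,0 for degrees 0…10.
Finally multiplying by (1 + z^3 + z^5), the product of all factors after the first has coefficients 0,1,0,1,2,1,2,1,2,1,1 for degrees 0…10.
[z^10] = 1·1 + 1·1 + 1·2 + 1·1 + 1·2 + 1·1 = 8.

8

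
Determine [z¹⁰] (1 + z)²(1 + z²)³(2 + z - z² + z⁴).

3

(1 + z)² has coefficients 1,2,1 for degrees 0…2.
(1 + z²)³ has coefficients 1,0,3,0,3,0,1,0,0,0,0 for degrees 0…10.
Finally multiplying by (2 + z - z² + z⁴), the product of all factors after the first has coefficients 2,1,5,3,4,3,2,1,2,0,1 for degrees 0…10.
[z¹⁰] = 1·1 + 2·0 + 1·2 = 3.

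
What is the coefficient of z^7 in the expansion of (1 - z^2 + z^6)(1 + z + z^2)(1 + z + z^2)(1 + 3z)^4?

(1 - z^2 + z^6) has coefficients 1,0,-1,0,0,0,1 for degrees 0…6.
(1 + z + z^2) has coefficients 1,1,1,0,0,0,0,0 for degrees 0…7.
Multiplying by (1 + z + z^2) gives running coefficients 1,2,3,2,1,0,0,0 for degrees 0…7.
Finally multiplying by (1 + 3z)^4, the product of all factors after the first has coefficients 1,14,81,254,484,606,513,270 for degrees 0…7.
[z^7] = 1·270 − 1·606 + 1·14 = -322.

-322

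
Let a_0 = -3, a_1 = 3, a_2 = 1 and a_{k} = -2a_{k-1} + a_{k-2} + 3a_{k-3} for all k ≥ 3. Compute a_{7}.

-211

The ordinary generating function has denominator 1 + 2z - z^2 - 3z^3.
Iterating the recurrence: a_0,…,a_{7} = -3, 3, 1, -8, 26, -57, 116, -211.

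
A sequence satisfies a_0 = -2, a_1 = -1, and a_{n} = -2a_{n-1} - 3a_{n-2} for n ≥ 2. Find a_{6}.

-76

The ordinary generating function has denominator 1 + 2z + 3z^2.
Iterating the recurrence: a_0,…,a_{6} = -2, -1, 8, -13, 2, 35, -76.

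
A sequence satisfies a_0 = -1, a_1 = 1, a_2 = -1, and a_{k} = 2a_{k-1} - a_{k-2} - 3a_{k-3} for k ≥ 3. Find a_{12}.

-189

The ordinary generating function has denominator 1 - 2z + z^2 + 3z^3.
Iterating the recurrence: a_0,…,a_{12} = -1, 1, -1, 0, -2, -1, 0, 7, 17, 27, 16, -46, -189.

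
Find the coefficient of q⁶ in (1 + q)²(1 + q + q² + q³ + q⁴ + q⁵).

3

(1 + q)² has coefficients 1,2,1 for degrees 0…2.
(1 + q + q² + q³ + q⁴ + q⁵) has coefficients 1,1,1,1,1,1,0 for degrees 0…6.
[q⁶] = 1·0 + 2·1 + 1·1 = 3.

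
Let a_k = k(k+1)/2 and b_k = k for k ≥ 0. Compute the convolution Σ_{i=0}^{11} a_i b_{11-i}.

This is [x^11] in the product of the two ordinary generating functions.
Σ = 0·11 + 1·10 + 3·9 + 6·8 + 10·7 + 15·6 + 21·5 + 28·4 + 36·3 + 45·2 + 55·1 + 66·0 = 715.

715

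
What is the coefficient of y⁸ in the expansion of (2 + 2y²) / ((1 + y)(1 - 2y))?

The denominator gives the recurrence a_n = a_(n−1) + 2a_(n−2) for n ≥ 3; the numerator fixes a_0 = 2, a_1 = 2, a_2 = 8.
Iterating: 2, 2, 8, 12, 28, 52, 108, 212, 428, so a_8 = 428.

428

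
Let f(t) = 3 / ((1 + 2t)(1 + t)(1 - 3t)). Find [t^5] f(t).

The denominator gives the recurrence a_n = 7a_(n−2) + 6a_(n−3) for n ≥ 3; the numerator fixes a_0 = 3, a_1 = 0, a_2 = 21.
Iterating: 3, 0, 21, 18, 147, 252, so a_5 = 252.

252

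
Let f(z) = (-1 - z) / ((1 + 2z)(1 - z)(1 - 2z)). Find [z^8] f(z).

Partial fractions give a closed form: a_n = (-1/6)·(-2)^n + (2/3)·1^n + (-3/2)·2^n.
At n = 8: a_8 = -426.

-426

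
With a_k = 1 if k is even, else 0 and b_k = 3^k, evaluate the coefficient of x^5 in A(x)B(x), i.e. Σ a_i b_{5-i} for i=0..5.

273

The convolution is the x^5 coefficient of A(x)B(x).
Σ = 1·243 + 0·81 + 1·27 + 0·9 + 1·3 + 0·1 = 273.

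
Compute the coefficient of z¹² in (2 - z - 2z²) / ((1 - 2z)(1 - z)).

8193

The denominator gives the recurrence a_n = 3a_(n−1) − 2a_(n−2) for n ≥ 3; the numerator fixes a_0 = 2, a_1 = 5, a_2 = 9.
Iterating: 2, 5, 9, 17, 33, 65, 129, 257, 513, 1025, 2049, 4097, 8193, so a_12 = 8193.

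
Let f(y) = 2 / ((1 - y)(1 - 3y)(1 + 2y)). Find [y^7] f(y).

3868

The denominator gives the recurrence a_n = 2a_(n−1) + 5a_(n−2) − 6a_(n−3) for n ≥ 3; the numerator fixes a_0 = 2, a_1 = 4, a_2 = 18.
Iterating: 2, 4, 18, 44, 154, 420, 1346, 3868, so a_7 = 3868.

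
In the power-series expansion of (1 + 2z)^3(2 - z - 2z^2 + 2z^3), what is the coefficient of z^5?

(1 + 2z)^3 has coefficients 1,6,12,8 for degrees 0…3.
(2 - z - 2z^2 + 2z^3) has coefficients 2,-1,-2,2,0,0 for degrees 0…5.
[z^5] = 1·0 + 6·0 + 12·2 + 8·(-2) = 8.

8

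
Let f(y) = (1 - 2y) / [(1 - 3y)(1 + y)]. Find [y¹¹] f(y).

44286

The denominator gives the recurrence a_n = 2a_(n−1) + 3a_(n−2) for n ≥ 2; the numerator fixes a_0 = 1, a_1 = 0.
Iterating: 1, 0, 3, 6, 21, 60, 183, 546, 1641, 4920, 14763, 44286, so a_11 = 44286.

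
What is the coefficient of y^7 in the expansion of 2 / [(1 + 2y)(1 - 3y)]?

Partial fractions give a closed form: a_n = (4/5)·(-2)^n + (6/5)·3^n.
At n = 7: a_7 = 2522.

2522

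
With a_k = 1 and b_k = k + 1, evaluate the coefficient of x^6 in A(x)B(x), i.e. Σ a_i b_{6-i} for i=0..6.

This is [x^6] in the product of the two ordinary generating functions.
Σ = 1·7 + 1·6 + 1·5 + 1·4 + 1·3 + 1·2 + 1·1 = 28.

28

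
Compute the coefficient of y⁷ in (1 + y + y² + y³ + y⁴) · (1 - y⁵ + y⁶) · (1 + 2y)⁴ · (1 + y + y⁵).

121

(1 + y + y² + y³ + y⁴) has coefficients 1,1,1,1,1 for degrees 0…4.
(1 - y⁵ + y⁶) has coefficients 1,0,0,0,0,-1,1,0 for degrees 0…7.
Multiplying by (1 + 2y)⁴ gives running coefficients 1,8,24,32,16,-1,-7,-16 for degrees 0…7.
Finally multiplying by (1 + y + y⁵), the product of all factors after the first has coefficients 1,9,32,56,48,16,0,1 for degrees 0…7.
[y⁷] = 1·1 + 1·0 + 1·16 + 1·48 + 1·56 = 121.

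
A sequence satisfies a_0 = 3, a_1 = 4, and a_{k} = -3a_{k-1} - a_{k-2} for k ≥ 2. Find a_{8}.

The ordinary generating function has denominator 1 + 3q + q^2.
Iterating the recurrence: a_0,…,a_{8} = 3, 4, -15, 41, -108, 283, -741, 1940, -5079.

-5079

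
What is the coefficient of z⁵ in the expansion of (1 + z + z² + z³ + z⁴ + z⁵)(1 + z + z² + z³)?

(1 + z + z² + z³ + z⁴ + z⁵) has coefficients 1,1,1,1,1,1 for degrees 0…5.
(1 + z + z² + z³) has coefficients 1,1,1,1,0,0 for degrees 0…5.
[z⁵] = 1·0 + 1·0 + 1·1 + 1·1 + 1·1 + 1·1 = 4.

4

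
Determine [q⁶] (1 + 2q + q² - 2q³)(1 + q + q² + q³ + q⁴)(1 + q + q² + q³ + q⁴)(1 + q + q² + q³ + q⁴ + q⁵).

(1 + 2q + q² - 2q³) has coefficients 1,2,1,-2 for degrees 0…3.
(1 + q + q² + q³ + q⁴) has coefficients 1,1,1,1,1,0,0 for degrees 0…6.
Multiplying by (1 + q + q² + q³ + q⁴) gives running coefficients 1,2,3,4,5,4,3 for degrees 0…6.
Finally multiplying by (1 + q + q² + q³ + q⁴ + q⁵), the product of all factors after the first has coefficients 1,3,6,10,15,19,21 for degrees 0…6.
[q⁶] = 1·21 + 2·19 + 1·15 − 2·10 = 54.

54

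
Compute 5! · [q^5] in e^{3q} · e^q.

1024

The EGF product rule gives c_5 = Σ_{k_1+k_2=5} C(5; k_1,k_2) · ∏ g_i(k_i), where e^{3q} gives (3)^k; e^q gives (1)^k.
g_1(k) for k = 0…5: 1, 3, 9, 27, 81, 243.
g_2(k) for k = 0…5: 1, 1, 1, 1, 1, 1.
c_5 = Σ_k C(5,k)·g_1(k)·g_2(5−k) = 1·1·1 + 5·3·1 + 10·9·1 + 10·27·1 + 5·81·1 + 1·243·1 = 1 + 15 + 90 + 270 + 405 + 243 = 1024.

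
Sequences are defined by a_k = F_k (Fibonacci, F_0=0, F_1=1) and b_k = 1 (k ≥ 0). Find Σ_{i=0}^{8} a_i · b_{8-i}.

54

Write out a_i and b_{8-i} for i = 0,…,8 and sum the products.
Σ = 0·1 + 1·1 + 1·1 + 2·1 + 3·1 + 5·1 + 8·1 + 13·1 + 21·1 = 54.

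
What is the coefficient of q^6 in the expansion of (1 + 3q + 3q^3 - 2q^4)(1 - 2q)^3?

-48

(1 + 3q + 3q^3 - 2q^4) has coefficients 1,3,0,3,-2 for degrees 0…4.
(1 - 2q)^3 has coefficients 1,-6,12,-8,0,0,0 for degrees 0…6.
[q^6] = 1·0 + 3·0 + 3·(-8) − 2·12 = -48.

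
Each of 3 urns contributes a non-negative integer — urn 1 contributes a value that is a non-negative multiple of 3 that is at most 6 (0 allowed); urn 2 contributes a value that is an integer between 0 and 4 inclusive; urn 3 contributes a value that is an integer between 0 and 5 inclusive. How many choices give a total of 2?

The generating function for the choices is (1 + z^3 + z^6)·(1 + z + z^2 + z^3 + z^4)·(1 + z + z^2 + z^3 + z^4 + z^5); the count is [z^2].
(1 + z^3 + z^6) has coefficients 1,0,0 for degrees 0…2.
(1 + z + z^2 + z^3 + z^4) has coefficients 1,1,1 for degrees 0…2.
Finally multiplying by (1 + z + z^2 + z^3 + z^4 + z^5), the product of all factors after the first has coefficients 1,2,3 for degrees 0…2.
[z^2] = 1·3 = 3.

3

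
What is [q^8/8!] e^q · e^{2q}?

6561

The EGF product rule gives c_8 = Σ_{k_1+k_2=8} C(8; k_1,k_2) · ∏ g_i(k_i), where e^q gives (1)^k; e^{2q} gives (2)^k.
g_1(k) for k = 0…8: 1, 1, 1, 1, 1, 1, 1, 1, 1.
g_2(k) for k = 0…8: 1, 2, 4, 8, 16, 32, 64, 128, 256.
c_8 = Σ_k C(8,k)·g_1(k)·g_2(8−k) = 1·1·256 + 8·1·128 + 28·1·64 + 56·1·32 + 70·1·16 + 56·1·8 + 28·1·4 + 8·1·2 + 1·1·1 = 256 + 1024 + 1792 + 1792 + 1120 + 448 + 112 + 16 + 1 = 6561.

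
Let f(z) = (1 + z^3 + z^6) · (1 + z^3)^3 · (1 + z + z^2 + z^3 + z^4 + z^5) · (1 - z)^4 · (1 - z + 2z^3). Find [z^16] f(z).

39

(1 + z^3 + z^6) has coefficients 1,0,0,1,0,0,1 for degrees 0…6.
(1 + z^3)^3 has coefficients 1,0,0,3,0,0,3,0,0,1,0,0,0,0,0,0,0 for degrees 0…16.
Multiplying by (1 + z + z^2 + z^3 + z^4 + z^5) gives running coefficients 1,1,1,4,4,4,6,6,6,4,4,4,1,1,1,0,0 for degrees 0…16.
Multiplying by (1 - z)^4 gives running coefficients 1,-3,3,2,-9,9,-1,-6,6,-4,6,-6,-1,9,-9,2,3 for degrees 0…16.
Finally multiplying by (1 - z + 2z^3), the product of all factors after the first has coefficients 1,-4,6,1,-17,24,-6,-23,30,-12,-2,0,-3,22,-30,9,19 for degrees 0…16.
[z^16] = 1·19 + 1·22 + 1·(-2) = 39.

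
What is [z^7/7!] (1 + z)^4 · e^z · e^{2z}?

The EGF product rule gives c_7 = Σ_{k_1+k_2+k_3=7} C(7; k_1,k_2,k_3) · ∏ g_i(k_i), where (1+z)^4 gives the falling factorial (4)_k; e^z gives (1)^k; e^{2z} gives (2)^k.
g_1(k) for k = 0…7: 1, 4, 12, 24, 24, 0, 0, 0.
g_2(k) for k = 0…7: 1, 1, 1, 1, 1, 1, 1, 1.
g_3(k) for k = 0…7: 1, 2, 4, 8, 16, 32, 64, 128.
First combine the last two factors: h(k) = Σ_j C(k,j)·g_2(j)·g_3(k−j) for k = 0…7: 1, 3, 9, 27, 81, 243, 729, 2187.
c_7 = Σ_k C(7,k)·g_1(k)·h(7−k) = 1·1·2187 + 7·4·729 + 21·12·243 + 35·24·81 + 35·24·27 = 2187 + 20412 + 61236 + 68040 + 22680 = 174555.

174555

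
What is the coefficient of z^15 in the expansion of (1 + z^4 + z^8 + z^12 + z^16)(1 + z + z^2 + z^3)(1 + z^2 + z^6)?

3

(1 + z^4 + z^8 + z^12 + z^16) has coefficients 1,0,0,0,1,0,0,0,1,0,0,0,1,0,0,0 for degrees 0…15.
(1 + z + z^2 + z^3) has coefficients 1,1,1,1,0,0,0,0,0,0,0,0,0,0,0,0 for degrees 0…15.
Finally multiplying by (1 + z^2 + z^6), the product of all factors after the first has coefficients 1,1,2,2,1,1,1,1,1,1,0,0,0,0,0,0 for degrees 0…15.
[z^15] = 1·0 + 1·0 + 1·1 + 1·2 = 3.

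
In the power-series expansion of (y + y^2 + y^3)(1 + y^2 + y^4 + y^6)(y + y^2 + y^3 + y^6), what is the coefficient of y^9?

6

(y + y^2 + y^3) has coefficients 0,1,1,1 for degrees 0…3.
(1 + y^2 + y^4 + y^6) has coefficients 1,0,1,0,1,0,1,0,0,0 for degrees 0…9.
Finally multiplying by (y + y^2 + y^3 + y^6), the product of all factors after the first has coefficients 0,1,1,2,1,2,2,2,2,1 for degrees 0…9.
[y^9] = 1·2 + 1·2 + 1·2 = 6.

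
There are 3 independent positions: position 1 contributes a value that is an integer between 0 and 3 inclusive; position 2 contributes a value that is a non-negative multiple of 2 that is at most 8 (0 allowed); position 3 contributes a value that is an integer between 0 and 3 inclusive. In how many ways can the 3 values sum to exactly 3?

The generating function for the choices is (1 + q + q² + q³)·(1 + q² + q⁴ + q⁶ + q⁸)·(1 + q + q² + q³); the count is [q³].
(1 + q + q² + q³) has coefficients 1,1,1,1 for degrees 0…3.
(1 + q² + q⁴ + q⁶ + q⁸) has coefficients 1,0,1,0 for degrees 0…3.
Finally multiplying by (1 + q + q² + q³), the product of all factors after the first has coefficients 1,1,2,2 for degrees 0…3.
[q³] = 1·2 + 1·2 + 1·1 + 1·1 = 6.

6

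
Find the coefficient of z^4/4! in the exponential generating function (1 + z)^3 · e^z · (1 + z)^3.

The EGF product rule gives c_4 = Σ_{k_1+k_2+k_3=4} C(4; k_1,k_2,k_3) · ∏ g_i(k_i), where (1+z)^3 gives the falling factorial (3)_k; e^z gives (1)^k; (1+z)^3 gives the falling factorial (3)_k.
g_1(k) for k = 0…4: 1, 3, 6, 6, 0.
g_2(k) for k = 0…4: 1, 1, 1, 1, 1.
g_3(k) for k = 0…4: 1, 3, 6, 6, 0.
First combine the last two factors: h(k) = Σ_j C(k,j)·g_2(j)·g_3(k−j) for k = 0…4: 1, 4, 13, 34, 73.
c_4 = Σ_k C(4,k)·g_1(k)·h(4−k) = 1·1·73 + 4·3·34 + 6·6·13 + 4·6·4 = 73 + 408 + 468 + 96 = 1045.

1045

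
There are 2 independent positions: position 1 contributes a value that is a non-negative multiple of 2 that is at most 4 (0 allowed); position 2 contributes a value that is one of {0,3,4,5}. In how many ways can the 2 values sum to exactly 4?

2

The generating function for the choices is (1 + t^2 + t^4)·(1 + t^3 + t^4 + t^5); the count is [t^4].
(1 + t^2 + t^4) has coefficients 1,0,1,0,1 for degrees 0…4.
(1 + t^3 + t^4 + t^5) has coefficients 1,0,0,1,1 for degrees 0…4.
[t^4] = 1·1 + 1·0 + 1·1 = 2.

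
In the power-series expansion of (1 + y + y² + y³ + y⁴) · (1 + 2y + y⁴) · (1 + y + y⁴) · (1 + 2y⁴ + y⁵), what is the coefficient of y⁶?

(1 + y + y² + y³ + y⁴) has coefficients 1,1,1,1,1 for degrees 0…4.
(1 + 2y + y⁴) has coefficients 1,2,0,0,1,0,0 for degrees 0…6.
Multiplying by (1 + y + y⁴) gives running coefficients 1,3,2,0,2,3,0 for degrees 0…6.
Finally multiplying by (1 + 2y⁴ + y⁵), the product of all factors after the first has coefficients 1,3,2,0,4,10,7 for degrees 0…6.
[y⁶] = 1·7 + 1·10 + 1·4 + 1·0 + 1·2 = 23.

23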